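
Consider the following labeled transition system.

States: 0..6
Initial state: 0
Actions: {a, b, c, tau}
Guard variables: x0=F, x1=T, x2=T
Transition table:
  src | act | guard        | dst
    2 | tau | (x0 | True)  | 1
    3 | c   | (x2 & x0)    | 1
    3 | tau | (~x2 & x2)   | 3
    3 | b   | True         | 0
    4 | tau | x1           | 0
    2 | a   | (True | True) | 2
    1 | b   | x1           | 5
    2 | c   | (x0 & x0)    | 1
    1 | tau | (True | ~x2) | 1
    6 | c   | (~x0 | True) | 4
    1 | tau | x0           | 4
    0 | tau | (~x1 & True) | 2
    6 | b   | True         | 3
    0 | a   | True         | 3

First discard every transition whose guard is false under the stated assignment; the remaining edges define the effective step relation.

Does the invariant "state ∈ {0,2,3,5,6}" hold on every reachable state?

Answer: INVARIANT HOLDS

Analysis:
Safe = {0,2,3,5,6}
R = {0,3}
  0: ✓
  3: ✓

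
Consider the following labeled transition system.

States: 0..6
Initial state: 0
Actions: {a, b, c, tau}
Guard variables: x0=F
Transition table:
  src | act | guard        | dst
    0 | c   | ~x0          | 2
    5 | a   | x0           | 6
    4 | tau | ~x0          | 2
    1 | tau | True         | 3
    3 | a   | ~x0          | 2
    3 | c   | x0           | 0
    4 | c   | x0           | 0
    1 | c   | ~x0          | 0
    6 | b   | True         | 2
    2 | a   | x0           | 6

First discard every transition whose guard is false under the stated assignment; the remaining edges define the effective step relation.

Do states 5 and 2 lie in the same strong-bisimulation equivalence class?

Answer: BISIMILAR

Trace:
Refine partition for ~:
  round 0: {{0,1,2,3,4,5,6}}
  round 1: {{0},{1},{2,5},{3},{4},{6}}
Fixed point at round 2; 6 class(es).
5∈{2,5}, 2∈{2,5}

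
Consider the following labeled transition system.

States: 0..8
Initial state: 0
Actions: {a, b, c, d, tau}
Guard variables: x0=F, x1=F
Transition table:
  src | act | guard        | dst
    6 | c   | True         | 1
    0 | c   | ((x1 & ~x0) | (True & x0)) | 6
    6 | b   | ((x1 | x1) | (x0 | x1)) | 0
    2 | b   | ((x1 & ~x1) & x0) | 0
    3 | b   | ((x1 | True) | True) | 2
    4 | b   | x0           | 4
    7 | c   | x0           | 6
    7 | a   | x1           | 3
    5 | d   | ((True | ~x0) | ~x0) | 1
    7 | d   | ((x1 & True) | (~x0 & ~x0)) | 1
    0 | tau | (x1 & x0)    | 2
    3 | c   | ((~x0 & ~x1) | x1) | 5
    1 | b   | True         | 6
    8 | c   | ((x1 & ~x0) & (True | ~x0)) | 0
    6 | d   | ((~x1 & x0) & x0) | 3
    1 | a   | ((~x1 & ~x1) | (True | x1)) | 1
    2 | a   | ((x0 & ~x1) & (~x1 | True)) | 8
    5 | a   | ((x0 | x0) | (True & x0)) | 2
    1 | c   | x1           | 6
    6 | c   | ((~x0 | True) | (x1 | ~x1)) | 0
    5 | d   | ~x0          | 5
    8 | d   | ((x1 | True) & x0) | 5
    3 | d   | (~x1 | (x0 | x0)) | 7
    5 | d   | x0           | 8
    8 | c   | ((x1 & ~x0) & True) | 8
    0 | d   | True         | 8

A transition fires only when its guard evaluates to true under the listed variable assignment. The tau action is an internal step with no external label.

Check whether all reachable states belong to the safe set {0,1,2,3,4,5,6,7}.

Answer: INVARIANT VIOLATED at state 8

Analysis:
Inv-set: {0,1,2,3,4,5,6,7}
R = {0,8}
  0: ok
  8: outside
reach 8 via d — violates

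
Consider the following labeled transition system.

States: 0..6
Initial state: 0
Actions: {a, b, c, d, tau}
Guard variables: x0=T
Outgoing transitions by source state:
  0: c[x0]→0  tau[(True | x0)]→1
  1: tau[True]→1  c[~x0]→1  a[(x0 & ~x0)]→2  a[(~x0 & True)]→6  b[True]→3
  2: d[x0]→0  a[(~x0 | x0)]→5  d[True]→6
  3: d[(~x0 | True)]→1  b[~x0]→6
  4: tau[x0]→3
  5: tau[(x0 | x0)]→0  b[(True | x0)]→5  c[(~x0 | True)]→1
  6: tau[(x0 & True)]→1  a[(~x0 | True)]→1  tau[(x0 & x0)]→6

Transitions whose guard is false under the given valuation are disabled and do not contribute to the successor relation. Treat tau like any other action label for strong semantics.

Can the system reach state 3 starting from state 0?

Answer: REACHABLE

Analysis:
Guard filter leaves 15 enabled edge(s).
L0 = {0}
L1 = {1}  total {0,1}
L2 = {3}  total {0,1,3}
R = {0,1,3}
trace reaching 3: tau·b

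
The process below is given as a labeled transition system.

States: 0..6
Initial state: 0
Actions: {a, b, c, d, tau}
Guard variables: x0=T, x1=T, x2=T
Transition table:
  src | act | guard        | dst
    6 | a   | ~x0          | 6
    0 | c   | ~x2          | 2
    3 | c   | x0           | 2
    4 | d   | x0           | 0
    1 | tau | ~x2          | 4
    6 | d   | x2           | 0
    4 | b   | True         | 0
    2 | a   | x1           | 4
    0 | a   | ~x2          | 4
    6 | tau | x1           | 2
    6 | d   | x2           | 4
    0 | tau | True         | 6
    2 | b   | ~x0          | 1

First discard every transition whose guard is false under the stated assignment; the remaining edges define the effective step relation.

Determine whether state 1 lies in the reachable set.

Answer: UNREACHABLE

Working:
8 transition(s) survive guard evaluation.
depth 0: {0}
depth 1: {6}  total {0,6}
depth 2: {2,4}  total {0,2,4,6}
R = {0,2,4,6}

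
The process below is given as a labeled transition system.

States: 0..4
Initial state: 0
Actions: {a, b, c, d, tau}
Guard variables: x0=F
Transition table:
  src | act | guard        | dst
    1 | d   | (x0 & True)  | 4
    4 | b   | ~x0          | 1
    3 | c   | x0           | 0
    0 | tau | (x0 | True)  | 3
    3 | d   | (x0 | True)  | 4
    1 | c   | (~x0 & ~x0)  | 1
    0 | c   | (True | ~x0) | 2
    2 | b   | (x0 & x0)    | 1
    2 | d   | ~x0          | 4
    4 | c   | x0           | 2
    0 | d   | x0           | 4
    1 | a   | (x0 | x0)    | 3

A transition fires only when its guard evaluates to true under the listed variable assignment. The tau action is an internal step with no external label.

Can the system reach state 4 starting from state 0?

After dropping false guards: 6 live edges.
Layer 0: {0}
Layer 1: {2,3}  total {0,2,3}
Layer 2: {4}  total {0,2,3,4}
Layer 3: {1}  total {0,1,2,3,4}
Reach set: {0,1,2,3,4}
Path to 4: tau·d

Answer: REACHABLE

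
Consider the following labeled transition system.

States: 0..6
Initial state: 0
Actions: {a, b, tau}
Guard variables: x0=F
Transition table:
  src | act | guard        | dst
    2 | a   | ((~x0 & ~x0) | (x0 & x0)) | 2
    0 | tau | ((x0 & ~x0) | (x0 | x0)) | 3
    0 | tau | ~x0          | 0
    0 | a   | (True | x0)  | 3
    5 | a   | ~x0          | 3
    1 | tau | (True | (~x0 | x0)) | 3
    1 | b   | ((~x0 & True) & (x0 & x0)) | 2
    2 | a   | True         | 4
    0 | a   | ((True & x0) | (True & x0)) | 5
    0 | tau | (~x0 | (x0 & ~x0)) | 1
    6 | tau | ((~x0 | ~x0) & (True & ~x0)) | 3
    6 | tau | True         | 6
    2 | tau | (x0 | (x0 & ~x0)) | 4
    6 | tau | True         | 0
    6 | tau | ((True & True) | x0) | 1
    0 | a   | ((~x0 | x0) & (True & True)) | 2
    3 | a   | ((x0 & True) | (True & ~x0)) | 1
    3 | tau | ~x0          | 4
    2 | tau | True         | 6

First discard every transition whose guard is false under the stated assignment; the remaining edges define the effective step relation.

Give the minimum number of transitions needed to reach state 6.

BFS to 6:
  Layer 0: {0}
  Layer 1: {1,2,3}
  Layer 2: {4,6}
first hit 6 at d=2 via a·tau

Answer: 2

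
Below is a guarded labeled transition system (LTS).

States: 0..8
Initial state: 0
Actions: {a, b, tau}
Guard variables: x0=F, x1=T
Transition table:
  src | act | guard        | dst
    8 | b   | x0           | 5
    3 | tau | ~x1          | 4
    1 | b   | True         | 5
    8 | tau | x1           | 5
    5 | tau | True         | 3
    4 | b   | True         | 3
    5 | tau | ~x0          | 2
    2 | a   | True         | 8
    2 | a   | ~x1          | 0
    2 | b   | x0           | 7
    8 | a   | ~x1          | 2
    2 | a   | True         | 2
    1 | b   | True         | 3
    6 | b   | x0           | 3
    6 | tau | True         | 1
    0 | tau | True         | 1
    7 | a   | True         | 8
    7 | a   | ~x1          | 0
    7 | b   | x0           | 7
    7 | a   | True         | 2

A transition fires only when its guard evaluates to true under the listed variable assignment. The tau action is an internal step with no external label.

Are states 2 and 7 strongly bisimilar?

Answer: BISIMILAR

Trace:
Refine partition for ~:
  P[0] = {{0,1,2,3,4,5,6,7,8}}
  P[1] = {{0,5,6,8},{1,4},{2,7},{3}}
  P[2] = {{0,6},{1},{2,7},{3},{4},{5},{8}}
stable after 3 split(s): 7 block(s)
class of 2: {2,7}; class of 7: {2,7}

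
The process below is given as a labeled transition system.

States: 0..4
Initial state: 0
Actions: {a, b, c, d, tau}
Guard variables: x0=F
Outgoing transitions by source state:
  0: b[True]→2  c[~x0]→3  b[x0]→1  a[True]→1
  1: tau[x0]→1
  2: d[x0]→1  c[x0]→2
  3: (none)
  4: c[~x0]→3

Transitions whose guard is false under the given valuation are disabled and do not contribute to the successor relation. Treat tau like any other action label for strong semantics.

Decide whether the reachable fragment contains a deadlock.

Answer: DEADLOCK at state 1

Analysis:
Reachable = {0,1,2,3}
  0: a→1  b→2  c→3  [deg 3]
  1: ∅  [no exit]
  2: ∅  [no exit]
  3: ∅  [no exit]
trace reaching 1: a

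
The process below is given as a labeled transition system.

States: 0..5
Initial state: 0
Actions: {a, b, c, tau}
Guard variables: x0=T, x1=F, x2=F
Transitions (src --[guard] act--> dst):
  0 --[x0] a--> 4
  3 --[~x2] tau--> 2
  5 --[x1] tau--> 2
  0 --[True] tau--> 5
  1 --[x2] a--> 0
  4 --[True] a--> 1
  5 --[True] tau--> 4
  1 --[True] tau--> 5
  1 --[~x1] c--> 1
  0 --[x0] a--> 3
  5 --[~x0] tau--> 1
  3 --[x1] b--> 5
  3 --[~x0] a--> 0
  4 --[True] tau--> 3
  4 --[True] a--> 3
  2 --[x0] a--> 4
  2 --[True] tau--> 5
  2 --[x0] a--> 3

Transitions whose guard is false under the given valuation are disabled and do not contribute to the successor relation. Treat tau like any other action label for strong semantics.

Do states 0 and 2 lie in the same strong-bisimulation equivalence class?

Bisimulation quotient by refinement:
  P[0] = {{0,1,2,3,4,5}}
  P[1] = {{0,2,4},{1},{3,5}}
  P[2] = {{0,2},{1},{3,5},{4}}
  P[3] = {{0,2},{1},{3},{4},{5}}
stable after 4 split(s): 5 block(s)
class of 0: {0,2}; class of 2: {0,2}

Answer: BISIMILAR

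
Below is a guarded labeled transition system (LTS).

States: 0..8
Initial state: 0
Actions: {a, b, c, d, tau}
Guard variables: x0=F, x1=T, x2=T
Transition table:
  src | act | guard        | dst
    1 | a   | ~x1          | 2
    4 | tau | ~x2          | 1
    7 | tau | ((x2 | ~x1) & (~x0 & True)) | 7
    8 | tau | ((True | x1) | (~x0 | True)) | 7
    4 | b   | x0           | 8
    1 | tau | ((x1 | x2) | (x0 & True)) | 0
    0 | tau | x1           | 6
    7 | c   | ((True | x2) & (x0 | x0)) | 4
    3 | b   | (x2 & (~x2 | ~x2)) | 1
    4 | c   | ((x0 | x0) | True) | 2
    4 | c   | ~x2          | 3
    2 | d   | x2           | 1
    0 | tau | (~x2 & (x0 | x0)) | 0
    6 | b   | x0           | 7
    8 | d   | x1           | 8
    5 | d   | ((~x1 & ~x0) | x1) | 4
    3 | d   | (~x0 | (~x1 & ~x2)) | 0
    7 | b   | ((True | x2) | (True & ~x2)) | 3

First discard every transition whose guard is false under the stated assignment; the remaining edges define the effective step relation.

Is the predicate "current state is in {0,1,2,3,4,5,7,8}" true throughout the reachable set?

Safe = {0,1,2,3,4,5,7,8}
Reachable = {0,6}
  0: ✓
  6: VIOLATES
witness against invariant: tau → 6

Answer: INVARIANT VIOLATED at state 6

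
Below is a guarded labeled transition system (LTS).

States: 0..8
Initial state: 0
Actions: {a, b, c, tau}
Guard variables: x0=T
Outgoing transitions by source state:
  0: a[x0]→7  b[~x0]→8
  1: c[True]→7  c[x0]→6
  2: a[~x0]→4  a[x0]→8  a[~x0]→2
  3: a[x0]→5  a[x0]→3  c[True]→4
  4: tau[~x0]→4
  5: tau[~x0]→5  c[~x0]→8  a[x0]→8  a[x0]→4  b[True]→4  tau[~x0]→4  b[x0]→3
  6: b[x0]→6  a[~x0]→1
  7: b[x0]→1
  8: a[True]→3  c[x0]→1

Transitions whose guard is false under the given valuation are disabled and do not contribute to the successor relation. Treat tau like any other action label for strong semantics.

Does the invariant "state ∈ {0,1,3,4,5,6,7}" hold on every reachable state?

Safe = {0,1,3,4,5,6,7}
Reach set: {0,1,6,7}
  0: ✓
  1: ✓
  6: ✓
  7: ✓

Answer: INVARIANT HOLDS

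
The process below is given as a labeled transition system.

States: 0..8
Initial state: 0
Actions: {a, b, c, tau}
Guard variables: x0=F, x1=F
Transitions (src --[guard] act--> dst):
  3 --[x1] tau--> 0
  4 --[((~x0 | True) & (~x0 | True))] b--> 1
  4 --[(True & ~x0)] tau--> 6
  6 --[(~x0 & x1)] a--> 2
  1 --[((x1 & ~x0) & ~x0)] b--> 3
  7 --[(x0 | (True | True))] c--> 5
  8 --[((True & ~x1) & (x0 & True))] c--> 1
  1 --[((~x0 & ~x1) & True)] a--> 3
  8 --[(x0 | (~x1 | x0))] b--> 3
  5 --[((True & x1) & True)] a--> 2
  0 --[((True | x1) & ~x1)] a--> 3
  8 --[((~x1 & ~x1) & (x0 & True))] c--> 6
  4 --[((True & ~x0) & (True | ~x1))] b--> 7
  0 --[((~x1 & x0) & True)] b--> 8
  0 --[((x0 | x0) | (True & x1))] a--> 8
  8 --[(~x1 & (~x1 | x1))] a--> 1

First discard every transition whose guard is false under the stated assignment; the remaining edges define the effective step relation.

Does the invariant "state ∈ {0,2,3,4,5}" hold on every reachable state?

Inv-set: {0,2,3,4,5}
Reach set: {0,3}
  0: ✓
  3: ✓

Answer: INVARIANT HOLDS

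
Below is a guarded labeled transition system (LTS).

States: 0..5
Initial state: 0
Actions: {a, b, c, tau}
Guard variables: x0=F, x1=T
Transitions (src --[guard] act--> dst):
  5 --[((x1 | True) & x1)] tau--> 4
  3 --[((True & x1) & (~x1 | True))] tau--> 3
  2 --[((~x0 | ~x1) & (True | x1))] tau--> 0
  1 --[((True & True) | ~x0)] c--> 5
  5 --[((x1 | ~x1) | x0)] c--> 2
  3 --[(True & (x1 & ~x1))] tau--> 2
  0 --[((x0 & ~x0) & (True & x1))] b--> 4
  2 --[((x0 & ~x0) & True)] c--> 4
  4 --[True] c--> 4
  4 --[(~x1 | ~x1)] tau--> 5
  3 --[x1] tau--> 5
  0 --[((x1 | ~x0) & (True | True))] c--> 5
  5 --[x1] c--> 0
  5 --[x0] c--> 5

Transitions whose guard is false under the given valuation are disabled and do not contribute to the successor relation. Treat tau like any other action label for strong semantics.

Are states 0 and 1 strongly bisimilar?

Answer: BISIMILAR

Trace:
Bisimulation quotient by refinement:
  P[0] = {{0,1,2,3,4,5}}
  P[1] = {{0,1,4},{2,3},{5}}
  P[2] = {{0,1},{2},{3},{4},{5}}
Fixed point at round 3; 5 class(es).
class of 0: {0,1}; class of 1: {0,1}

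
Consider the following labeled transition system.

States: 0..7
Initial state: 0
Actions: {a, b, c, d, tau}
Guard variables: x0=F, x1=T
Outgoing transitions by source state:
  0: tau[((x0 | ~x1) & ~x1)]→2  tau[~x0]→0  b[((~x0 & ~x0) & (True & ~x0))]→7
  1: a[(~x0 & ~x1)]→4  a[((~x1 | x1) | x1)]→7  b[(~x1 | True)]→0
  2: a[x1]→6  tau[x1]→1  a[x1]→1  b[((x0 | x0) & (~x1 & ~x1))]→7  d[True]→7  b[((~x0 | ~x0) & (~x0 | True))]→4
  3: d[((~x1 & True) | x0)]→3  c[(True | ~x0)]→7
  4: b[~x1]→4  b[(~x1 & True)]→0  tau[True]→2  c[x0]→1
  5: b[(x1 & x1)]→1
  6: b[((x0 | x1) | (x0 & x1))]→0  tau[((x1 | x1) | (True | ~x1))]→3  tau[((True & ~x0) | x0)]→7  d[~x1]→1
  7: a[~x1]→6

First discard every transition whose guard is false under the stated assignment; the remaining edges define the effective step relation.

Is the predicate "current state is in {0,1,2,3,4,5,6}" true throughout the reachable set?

Allowed set {0,1,2,3,4,5,6}
Reach set: {0,7}
  0: ok
  7: ✗ unsafe
reach 7 via b — violates

Answer: INVARIANT VIOLATED at state 7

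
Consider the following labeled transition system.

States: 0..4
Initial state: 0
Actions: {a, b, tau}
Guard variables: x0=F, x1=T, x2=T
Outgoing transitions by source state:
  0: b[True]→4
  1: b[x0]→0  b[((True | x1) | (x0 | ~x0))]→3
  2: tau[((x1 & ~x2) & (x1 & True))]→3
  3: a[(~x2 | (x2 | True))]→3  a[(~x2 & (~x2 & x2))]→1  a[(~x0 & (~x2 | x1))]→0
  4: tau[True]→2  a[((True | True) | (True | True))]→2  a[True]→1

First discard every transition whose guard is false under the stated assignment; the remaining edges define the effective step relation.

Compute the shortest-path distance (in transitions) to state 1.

BFS to 1:
  L0 = {0}
  L1 = {4}
  L2 = {1,2}
1 enters at depth 2; path b·a

Answer: 2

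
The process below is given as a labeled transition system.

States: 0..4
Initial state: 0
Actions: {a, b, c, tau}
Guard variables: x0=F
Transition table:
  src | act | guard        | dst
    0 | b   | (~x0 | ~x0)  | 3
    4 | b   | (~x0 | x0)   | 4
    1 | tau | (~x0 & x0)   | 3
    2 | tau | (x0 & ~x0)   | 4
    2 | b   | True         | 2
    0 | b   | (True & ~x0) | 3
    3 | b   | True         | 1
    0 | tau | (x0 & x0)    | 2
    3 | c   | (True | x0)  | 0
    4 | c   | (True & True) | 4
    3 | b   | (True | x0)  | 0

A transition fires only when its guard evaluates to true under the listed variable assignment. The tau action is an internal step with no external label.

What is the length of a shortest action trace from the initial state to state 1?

Layered search for 1:
  L0 = {0}
  L1 = {3}
  L2 = {1}
1 enters at depth 2; path b·b

Answer: 2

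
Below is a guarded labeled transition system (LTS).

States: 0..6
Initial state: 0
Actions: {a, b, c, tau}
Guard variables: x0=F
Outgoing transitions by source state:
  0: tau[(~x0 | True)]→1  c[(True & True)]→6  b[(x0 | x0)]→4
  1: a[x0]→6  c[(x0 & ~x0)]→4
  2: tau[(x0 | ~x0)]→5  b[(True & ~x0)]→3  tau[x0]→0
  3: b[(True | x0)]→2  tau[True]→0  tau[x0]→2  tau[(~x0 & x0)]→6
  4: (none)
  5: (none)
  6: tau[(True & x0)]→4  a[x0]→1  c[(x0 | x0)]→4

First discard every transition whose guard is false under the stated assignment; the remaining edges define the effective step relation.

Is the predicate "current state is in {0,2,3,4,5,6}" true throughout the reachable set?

Inv-set: {0,2,3,4,5,6}
R = {0,1,6}
  0: ok
  1: ✗ unsafe
  6: ok
witness against invariant: tau → 1

Answer: INVARIANT VIOLATED at state 1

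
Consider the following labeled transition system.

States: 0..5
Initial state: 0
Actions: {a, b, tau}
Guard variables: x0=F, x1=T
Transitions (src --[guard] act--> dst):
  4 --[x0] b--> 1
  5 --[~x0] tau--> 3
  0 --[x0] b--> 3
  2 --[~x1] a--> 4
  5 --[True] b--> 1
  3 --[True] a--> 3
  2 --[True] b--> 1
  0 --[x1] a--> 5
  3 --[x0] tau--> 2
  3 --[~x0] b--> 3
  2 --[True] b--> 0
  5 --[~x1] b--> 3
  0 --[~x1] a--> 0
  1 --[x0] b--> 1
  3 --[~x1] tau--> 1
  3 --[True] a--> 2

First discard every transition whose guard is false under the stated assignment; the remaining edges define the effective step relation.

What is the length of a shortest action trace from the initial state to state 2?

Answer: 3

Working:
BFS to 2:
  Layer 0: {0}
  Layer 1: {5}
  Layer 2: {1,3}
  Layer 3: {2}
2 enters at depth 3; path a·tau·a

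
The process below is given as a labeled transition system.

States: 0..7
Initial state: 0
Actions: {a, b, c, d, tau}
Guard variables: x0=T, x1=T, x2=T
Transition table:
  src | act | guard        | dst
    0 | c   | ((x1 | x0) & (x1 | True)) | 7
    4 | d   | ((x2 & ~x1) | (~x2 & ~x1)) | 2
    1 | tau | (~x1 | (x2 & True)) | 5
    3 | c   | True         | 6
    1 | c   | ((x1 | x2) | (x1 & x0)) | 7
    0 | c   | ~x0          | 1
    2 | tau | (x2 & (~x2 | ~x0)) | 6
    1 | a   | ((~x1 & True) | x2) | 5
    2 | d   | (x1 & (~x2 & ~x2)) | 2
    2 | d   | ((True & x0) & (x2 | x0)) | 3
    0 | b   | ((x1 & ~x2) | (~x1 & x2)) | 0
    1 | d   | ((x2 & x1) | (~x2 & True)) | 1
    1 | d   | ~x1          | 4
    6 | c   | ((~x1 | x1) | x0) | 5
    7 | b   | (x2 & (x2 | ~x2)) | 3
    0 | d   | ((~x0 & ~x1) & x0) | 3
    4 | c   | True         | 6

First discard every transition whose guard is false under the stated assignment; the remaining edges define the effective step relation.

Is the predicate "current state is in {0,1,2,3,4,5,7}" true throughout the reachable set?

Answer: INVARIANT VIOLATED at state 6

Trace:
Safe = {0,1,2,3,4,5,7}
R = {0,3,5,6,7}
  0: ok
  3: ok
  5: ok
  6: ✗ unsafe
  7: ok
witness against invariant: c·b·c → 6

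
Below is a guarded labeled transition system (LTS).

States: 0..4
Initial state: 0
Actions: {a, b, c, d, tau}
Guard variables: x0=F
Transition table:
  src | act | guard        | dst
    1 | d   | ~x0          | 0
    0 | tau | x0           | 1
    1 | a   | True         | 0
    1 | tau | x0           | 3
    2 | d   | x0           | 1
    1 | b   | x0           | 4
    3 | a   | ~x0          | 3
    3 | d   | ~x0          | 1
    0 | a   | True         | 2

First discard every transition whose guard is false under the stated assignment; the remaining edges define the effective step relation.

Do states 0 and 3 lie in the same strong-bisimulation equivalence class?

Answer: NOT BISIMILAR

Trace:
Refine partition for ~:
  P[0] = {{0,1,2,3,4}}
  P[1] = {{0},{1,3},{2,4}}
  P[2] = {{0},{1},{2,4},{3}}
stable after 3 split(s): 4 block(s)
class of 0: {0}; class of 3: {3}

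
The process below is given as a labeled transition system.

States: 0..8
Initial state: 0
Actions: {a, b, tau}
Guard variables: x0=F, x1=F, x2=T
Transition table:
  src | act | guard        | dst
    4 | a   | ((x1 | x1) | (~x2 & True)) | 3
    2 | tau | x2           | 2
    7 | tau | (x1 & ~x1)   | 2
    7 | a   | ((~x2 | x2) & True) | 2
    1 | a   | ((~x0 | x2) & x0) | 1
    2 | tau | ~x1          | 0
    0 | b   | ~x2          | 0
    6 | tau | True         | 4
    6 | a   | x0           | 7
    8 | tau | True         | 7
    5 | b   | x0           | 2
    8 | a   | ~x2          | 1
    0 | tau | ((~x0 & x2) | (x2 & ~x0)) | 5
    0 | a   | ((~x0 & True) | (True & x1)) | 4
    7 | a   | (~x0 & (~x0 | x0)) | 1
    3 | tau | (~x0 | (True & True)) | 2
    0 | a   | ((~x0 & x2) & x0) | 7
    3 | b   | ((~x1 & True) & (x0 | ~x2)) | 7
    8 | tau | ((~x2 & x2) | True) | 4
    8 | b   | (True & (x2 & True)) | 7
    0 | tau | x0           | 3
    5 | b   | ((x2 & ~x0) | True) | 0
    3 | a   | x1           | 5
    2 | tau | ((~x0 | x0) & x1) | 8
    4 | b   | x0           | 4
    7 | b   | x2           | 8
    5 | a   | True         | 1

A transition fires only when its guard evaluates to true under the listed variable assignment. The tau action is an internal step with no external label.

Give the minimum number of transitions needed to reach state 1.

Layered search for 1:
  depth 0: {0}
  depth 1: {4,5}
  depth 2: {1}
first hit 1 at d=2 via tau·a

Answer: 2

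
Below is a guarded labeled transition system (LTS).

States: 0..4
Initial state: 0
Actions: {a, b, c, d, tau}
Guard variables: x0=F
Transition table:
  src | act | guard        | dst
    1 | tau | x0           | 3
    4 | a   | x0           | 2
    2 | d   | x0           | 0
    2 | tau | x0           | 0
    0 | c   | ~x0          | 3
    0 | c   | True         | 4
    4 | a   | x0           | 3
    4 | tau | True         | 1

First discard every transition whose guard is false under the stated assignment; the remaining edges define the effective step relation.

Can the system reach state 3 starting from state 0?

Guard filter leaves 3 enabled edge(s).
depth 0: {0}
depth 1: {3,4}  cumulative {0,3,4}
depth 2: {1}  cumulative {0,1,3,4}
Reach set: {0,1,3,4}
trace reaching 3: c

Answer: REACHABLE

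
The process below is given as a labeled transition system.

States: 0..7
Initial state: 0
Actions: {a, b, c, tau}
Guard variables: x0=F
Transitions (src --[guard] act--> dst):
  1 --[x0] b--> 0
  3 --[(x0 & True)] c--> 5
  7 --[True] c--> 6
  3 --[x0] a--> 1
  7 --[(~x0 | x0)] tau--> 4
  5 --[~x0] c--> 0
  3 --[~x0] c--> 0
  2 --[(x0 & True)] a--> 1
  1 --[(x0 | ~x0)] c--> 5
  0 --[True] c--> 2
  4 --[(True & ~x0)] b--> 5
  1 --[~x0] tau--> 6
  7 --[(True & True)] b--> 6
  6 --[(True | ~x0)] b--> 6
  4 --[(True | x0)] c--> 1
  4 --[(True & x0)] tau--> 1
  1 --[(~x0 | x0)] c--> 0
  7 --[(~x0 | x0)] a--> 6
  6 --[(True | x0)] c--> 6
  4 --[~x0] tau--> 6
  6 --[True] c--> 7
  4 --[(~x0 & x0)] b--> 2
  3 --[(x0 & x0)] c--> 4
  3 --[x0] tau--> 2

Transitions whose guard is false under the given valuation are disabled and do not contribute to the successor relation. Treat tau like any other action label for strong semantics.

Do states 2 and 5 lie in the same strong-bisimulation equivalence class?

Bisimulation quotient by refinement:
  P[0] = {{0,1,2,3,4,5,6,7}}
  P[1] = {{0,3,5},{1},{2},{4},{6},{7}}
  P[2] = {{0},{1},{2},{3,5},{4},{6},{7}}
Fixed point at round 3; 7 class(es).
[2]={2}  [5]={3,5}

Answer: NOT BISIMILAR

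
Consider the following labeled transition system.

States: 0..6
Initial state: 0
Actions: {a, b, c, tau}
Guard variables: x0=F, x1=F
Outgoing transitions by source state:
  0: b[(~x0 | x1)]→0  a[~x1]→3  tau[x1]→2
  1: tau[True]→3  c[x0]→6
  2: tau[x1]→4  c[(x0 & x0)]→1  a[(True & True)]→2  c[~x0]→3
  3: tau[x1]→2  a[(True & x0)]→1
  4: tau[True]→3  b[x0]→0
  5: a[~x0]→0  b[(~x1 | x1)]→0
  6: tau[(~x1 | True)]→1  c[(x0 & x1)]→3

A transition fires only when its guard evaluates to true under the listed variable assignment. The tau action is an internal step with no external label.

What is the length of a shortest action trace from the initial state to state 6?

Answer: UNREACHABLE

Trace:
BFS to 6:
  depth 0: {0}
  depth 1: {3}
6 never appears.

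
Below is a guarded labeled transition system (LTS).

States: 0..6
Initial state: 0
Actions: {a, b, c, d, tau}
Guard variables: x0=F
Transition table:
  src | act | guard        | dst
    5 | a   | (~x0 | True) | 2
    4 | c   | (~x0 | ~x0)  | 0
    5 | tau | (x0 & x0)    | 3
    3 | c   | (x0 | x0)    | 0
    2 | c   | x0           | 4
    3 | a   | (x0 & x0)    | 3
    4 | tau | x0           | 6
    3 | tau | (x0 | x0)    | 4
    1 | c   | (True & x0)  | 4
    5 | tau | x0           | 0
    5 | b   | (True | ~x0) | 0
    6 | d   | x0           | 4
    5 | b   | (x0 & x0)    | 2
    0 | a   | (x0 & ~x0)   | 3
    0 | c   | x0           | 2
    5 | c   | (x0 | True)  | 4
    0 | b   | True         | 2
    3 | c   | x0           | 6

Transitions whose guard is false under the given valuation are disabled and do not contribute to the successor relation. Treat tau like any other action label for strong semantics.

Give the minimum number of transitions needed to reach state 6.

Answer: UNREACHABLE

Trace:
Breadth-first toward 6:
  Layer 0: {0}
  Layer 1: {2}
6 never appears.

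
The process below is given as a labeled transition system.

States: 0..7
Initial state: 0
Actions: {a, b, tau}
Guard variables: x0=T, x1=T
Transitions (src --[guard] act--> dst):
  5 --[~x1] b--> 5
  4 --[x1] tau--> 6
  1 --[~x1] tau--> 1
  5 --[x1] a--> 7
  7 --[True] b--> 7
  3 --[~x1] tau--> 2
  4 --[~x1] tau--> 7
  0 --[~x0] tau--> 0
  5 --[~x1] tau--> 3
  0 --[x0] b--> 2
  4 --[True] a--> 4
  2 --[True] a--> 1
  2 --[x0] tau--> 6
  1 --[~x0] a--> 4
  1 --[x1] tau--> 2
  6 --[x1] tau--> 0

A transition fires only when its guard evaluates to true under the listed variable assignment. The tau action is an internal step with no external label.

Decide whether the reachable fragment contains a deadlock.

Reach set: {0,1,2,6}
  0: b→2  [deg 1]
  1: tau→2  [deg 1]
  2: a→1  tau→6  [deg 2]
  6: tau→0  [deg 1]

Answer: DEADLOCK-FREE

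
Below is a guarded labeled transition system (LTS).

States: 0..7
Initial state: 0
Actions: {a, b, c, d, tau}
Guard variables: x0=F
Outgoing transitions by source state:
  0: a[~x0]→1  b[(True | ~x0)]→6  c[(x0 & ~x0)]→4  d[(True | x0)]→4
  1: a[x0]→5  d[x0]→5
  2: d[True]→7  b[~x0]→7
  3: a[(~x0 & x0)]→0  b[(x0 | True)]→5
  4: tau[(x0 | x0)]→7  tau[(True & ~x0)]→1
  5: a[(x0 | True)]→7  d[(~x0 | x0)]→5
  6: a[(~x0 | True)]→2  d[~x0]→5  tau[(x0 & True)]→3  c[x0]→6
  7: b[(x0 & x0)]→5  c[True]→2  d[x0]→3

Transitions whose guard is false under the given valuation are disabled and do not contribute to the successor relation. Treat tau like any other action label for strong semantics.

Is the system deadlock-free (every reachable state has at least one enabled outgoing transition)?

Answer: DEADLOCK at state 1

Analysis:
R = {0,1,2,4,5,6,7}
  0: a→1  b→6  d→4  [3 exit(s)]
  1: ∅  [STUCK]
  2: b→7  d→7  [2 exit(s)]
  4: tau→1  [1 exit(s)]
  5: a→7  d→5  [2 exit(s)]
  6: a→2  d→5  [2 exit(s)]
  7: c→2  [1 exit(s)]
trace reaching 1: a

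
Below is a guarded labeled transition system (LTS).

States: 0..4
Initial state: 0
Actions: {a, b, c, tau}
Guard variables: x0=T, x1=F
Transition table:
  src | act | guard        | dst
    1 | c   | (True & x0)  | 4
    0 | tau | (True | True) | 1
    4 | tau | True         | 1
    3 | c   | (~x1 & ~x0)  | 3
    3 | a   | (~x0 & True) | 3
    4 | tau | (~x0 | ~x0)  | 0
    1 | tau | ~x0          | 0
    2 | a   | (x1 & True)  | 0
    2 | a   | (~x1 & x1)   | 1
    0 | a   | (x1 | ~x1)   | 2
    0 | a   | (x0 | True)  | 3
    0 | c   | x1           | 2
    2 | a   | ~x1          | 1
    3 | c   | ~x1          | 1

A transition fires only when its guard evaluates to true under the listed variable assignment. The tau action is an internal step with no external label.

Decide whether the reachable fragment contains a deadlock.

Reach set: {0,1,2,3,4}
  0: a→2  a→3  tau→1  [3 exit(s)]
  1: c→4  [1 exit(s)]
  2: a→1  [1 exit(s)]
  3: c→1  [1 exit(s)]
  4: tau→1  [1 exit(s)]

Answer: DEADLOCK-FREE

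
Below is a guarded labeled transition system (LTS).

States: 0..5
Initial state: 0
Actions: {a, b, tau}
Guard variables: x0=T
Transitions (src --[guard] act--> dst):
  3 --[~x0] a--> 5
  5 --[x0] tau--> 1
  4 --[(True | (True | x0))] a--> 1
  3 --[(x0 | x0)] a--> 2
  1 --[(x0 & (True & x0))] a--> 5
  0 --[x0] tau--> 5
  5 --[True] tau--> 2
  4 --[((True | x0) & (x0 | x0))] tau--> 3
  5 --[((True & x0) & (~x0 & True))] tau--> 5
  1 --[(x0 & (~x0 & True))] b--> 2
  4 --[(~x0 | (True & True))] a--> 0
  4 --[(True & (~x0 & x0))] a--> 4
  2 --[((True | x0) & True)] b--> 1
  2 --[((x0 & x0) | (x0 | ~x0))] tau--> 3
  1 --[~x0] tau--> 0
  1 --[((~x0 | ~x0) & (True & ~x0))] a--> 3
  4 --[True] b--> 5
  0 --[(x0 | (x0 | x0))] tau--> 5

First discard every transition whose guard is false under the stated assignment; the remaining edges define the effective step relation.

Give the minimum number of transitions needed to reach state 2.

Breadth-first toward 2:
  Layer 0: {0}
  Layer 1: {5}
  Layer 2: {1,2}
2 enters at depth 2; path tau·tau

Answer: 2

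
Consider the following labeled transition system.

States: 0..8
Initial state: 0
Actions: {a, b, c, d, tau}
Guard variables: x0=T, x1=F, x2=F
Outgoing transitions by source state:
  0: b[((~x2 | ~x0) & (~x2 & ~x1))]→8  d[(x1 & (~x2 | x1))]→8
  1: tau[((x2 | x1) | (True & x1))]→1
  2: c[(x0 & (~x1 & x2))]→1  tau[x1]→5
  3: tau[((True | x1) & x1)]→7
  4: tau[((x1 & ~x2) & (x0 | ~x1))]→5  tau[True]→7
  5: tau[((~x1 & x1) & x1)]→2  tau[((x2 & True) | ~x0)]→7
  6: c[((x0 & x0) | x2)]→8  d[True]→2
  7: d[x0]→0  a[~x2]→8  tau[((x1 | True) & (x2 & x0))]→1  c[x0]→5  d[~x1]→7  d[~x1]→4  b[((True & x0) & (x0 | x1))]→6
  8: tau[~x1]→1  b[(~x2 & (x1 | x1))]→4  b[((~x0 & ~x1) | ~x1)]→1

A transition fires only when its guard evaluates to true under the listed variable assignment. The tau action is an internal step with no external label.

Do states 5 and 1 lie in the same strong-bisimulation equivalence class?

Answer: BISIMILAR

Trace:
Bisimulation quotient by refinement:
  round 0: {{0,1,2,3,4,5,6,7,8}}
  round 1: {{0},{1,2,3,5},{4},{6},{7},{8}}
Fixed point at round 2; 6 class(es).
class of 5: {1,2,3,5}; class of 1: {1,2,3,5}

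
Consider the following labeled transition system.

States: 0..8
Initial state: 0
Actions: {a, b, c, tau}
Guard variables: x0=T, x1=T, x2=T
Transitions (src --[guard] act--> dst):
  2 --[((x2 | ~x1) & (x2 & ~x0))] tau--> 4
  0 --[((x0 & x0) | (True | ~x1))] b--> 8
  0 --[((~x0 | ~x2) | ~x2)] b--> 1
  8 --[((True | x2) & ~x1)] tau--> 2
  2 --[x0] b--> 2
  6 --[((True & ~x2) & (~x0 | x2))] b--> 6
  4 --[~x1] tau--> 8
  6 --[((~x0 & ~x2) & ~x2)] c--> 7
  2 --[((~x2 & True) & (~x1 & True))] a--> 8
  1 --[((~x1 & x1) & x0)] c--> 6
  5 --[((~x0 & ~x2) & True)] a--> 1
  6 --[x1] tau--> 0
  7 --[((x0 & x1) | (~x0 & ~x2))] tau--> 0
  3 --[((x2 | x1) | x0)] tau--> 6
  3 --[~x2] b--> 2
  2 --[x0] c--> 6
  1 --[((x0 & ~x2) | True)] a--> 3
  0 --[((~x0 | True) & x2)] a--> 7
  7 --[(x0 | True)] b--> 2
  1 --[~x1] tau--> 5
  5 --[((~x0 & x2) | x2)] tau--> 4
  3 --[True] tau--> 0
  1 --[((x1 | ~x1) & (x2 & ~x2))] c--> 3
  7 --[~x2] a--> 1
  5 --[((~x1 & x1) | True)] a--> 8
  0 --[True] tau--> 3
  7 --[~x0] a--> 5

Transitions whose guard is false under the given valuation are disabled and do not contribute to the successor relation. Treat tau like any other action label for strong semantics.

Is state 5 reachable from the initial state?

Guard filter leaves 13 enabled edge(s).
depth 0: {0}
depth 1: {3,7,8}  total {0,3,7,8}
depth 2: {2,6}  total {0,2,3,6,7,8}
Reachable = {0,2,3,6,7,8}

Answer: UNREACHABLE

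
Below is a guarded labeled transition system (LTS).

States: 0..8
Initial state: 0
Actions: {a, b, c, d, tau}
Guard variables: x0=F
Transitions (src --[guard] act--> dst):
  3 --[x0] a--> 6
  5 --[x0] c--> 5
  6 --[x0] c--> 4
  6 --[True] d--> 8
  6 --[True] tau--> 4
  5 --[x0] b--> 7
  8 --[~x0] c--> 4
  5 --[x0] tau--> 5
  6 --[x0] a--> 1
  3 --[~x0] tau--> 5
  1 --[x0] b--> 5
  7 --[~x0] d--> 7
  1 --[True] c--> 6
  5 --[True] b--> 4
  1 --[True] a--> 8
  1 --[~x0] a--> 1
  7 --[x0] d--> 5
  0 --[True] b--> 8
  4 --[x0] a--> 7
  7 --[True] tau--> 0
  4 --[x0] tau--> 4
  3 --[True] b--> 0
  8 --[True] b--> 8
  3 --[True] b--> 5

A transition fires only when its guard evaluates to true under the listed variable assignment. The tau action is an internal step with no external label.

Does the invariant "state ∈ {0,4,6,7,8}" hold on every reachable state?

Inv-set: {0,4,6,7,8}
Reachable = {0,4,8}
  0: ✓
  4: ✓
  8: ✓

Answer: INVARIANT HOLDS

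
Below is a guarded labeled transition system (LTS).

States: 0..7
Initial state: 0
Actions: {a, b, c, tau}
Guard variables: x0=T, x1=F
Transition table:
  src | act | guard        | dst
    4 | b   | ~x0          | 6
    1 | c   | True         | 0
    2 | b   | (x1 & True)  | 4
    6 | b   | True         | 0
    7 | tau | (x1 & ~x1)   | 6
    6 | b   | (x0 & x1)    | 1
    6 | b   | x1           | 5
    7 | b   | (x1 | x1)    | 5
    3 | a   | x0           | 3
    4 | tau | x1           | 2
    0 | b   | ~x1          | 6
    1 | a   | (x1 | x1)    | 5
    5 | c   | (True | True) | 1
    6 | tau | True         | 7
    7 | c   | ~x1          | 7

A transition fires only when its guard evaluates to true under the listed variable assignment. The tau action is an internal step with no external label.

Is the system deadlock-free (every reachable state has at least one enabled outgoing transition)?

Reachable = {0,6,7}
  0: b→6  [1 exit(s)]
  6: b→0  tau→7  [2 exit(s)]
  7: c→7  [1 exit(s)]

Answer: DEADLOCK-FREE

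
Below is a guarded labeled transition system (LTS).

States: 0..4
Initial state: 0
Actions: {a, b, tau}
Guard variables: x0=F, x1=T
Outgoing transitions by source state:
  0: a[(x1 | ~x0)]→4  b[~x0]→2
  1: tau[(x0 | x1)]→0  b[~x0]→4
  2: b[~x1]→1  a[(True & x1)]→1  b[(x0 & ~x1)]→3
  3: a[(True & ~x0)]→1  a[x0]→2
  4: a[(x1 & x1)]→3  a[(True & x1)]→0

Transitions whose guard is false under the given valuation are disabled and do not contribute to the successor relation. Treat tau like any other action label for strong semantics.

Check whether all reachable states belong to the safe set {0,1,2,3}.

Answer: INVARIANT VIOLATED at state 4

Trace:
Inv-set: {0,1,2,3}
Reachable = {0,1,2,3,4}
  0: ✓
  1: ✓
  2: ✓
  3: ✓
  4: ✗ unsafe
counterexample path to 4: a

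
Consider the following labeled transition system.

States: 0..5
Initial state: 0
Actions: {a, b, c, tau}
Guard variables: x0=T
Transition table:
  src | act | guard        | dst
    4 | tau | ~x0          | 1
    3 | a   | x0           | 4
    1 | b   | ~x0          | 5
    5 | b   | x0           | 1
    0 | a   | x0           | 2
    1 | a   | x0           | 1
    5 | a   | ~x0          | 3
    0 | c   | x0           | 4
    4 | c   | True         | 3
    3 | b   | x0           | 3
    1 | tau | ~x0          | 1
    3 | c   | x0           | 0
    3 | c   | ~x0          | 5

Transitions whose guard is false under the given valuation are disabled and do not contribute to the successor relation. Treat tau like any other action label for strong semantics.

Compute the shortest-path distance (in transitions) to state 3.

Breadth-first toward 3:
  depth 0: {0}
  depth 1: {2,4}
  depth 2: {3}
3 enters at depth 2; path c·c

Answer: 2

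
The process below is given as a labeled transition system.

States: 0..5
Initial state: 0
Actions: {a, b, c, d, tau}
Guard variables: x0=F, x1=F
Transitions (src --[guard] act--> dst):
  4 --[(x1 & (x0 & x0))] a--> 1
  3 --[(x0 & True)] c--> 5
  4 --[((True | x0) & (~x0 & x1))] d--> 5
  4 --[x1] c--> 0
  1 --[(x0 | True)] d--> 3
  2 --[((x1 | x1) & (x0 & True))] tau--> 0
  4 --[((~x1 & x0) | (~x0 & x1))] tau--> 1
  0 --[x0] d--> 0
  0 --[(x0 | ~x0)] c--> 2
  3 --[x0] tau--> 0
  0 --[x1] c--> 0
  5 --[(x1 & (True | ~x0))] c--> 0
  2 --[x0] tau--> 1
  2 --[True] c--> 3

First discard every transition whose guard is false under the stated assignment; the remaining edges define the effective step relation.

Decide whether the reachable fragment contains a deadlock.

Answer: DEADLOCK at state 3

Trace:
R = {0,2,3}
  0: c→2  [1 out]
  2: c→3  [1 out]
  3: ∅  [deadlock]
Path to 3: c·c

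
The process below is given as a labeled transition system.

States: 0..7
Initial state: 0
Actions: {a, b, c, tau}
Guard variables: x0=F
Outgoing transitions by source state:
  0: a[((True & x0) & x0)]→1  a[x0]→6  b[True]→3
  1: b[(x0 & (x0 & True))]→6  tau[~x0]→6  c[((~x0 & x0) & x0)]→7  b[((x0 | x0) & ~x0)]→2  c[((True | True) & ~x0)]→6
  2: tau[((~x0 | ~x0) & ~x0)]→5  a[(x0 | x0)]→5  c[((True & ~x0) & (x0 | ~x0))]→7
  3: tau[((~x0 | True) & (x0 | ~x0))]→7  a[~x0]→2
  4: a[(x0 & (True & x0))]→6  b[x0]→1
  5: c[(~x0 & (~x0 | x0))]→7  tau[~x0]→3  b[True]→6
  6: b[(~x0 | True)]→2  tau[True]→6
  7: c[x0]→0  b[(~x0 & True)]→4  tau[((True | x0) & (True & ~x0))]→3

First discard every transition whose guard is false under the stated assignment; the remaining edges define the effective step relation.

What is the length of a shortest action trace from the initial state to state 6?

Answer: 4

Analysis:
Breadth-first toward 6:
  Layer 0: {0}
  Layer 1: {3}
  Layer 2: {2,7}
  Layer 3: {4,5}
  Layer 4: {6}
6 enters at depth 4; path b·a·tau·b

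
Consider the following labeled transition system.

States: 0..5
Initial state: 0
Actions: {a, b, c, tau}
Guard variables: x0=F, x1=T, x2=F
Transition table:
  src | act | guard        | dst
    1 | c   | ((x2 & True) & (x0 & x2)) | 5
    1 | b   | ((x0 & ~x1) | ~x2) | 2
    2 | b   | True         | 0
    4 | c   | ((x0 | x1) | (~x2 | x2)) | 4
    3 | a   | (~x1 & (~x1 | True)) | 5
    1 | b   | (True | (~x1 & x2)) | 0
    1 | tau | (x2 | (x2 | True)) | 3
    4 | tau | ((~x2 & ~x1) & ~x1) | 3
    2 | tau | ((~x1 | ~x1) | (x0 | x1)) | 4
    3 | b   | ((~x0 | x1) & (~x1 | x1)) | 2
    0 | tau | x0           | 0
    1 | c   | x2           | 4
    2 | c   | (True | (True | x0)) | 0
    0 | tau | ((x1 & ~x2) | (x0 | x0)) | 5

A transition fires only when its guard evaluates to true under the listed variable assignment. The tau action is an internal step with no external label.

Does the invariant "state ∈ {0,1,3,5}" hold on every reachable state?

Answer: INVARIANT HOLDS

Analysis:
Safe = {0,1,3,5}
Reachable = {0,5}
  0: safe
  5: safe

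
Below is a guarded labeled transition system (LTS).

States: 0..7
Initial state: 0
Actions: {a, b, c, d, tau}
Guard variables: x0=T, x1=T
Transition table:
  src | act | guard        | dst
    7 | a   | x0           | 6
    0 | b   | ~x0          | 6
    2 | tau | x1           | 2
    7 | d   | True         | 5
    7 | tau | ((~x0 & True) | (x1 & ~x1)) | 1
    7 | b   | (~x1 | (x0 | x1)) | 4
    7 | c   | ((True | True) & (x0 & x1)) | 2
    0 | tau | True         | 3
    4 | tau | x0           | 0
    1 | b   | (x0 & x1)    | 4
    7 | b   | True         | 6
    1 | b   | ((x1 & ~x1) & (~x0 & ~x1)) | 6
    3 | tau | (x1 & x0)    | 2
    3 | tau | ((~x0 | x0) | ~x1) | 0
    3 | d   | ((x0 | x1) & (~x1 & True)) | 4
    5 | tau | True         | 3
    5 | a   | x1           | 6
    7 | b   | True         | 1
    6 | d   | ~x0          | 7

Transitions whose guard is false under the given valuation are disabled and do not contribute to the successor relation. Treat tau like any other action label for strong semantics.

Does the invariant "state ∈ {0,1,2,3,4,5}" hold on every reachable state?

Answer: INVARIANT HOLDS

Trace:
Allowed set {0,1,2,3,4,5}
R = {0,2,3}
  0: safe
  2: safe
  3: safe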